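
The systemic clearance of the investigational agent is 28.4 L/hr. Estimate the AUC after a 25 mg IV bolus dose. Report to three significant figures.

AUC_0→∞ = Dose_iv / CL
        = 25 / 28.4 = 0.880282 mg/L·hr

AUC = 0.880 mg/L·hr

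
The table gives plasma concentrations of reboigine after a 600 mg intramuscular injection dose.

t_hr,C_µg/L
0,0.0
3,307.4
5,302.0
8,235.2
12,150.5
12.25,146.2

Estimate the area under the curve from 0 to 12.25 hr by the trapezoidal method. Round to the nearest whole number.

Trapezoidal AUC_0→12.25:
  [0→3]: (0.0+307.4)/2 × 3 = 461.1
  [3→5]: (307.4+302.0)/2 × 2 = 609.4
  [5→8]: (302.0+235.2)/2 × 3 = 805.8
  [8→12]: (235.2+150.5)/2 × 4 = 771.4
  [12→12.25]: (150.5+146.2)/2 × 0.25 = 37.0875
  Sum = 2684.7875 µg/L·hr

AUC = 2685 µg/L·hr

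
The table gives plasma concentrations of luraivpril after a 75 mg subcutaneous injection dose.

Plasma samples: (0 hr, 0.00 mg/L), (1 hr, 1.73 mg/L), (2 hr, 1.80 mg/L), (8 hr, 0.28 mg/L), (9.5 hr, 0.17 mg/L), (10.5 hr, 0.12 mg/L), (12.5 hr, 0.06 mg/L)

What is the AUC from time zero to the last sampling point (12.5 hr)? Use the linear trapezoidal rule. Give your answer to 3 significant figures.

Trapezoidal AUC_0→12.5:
  [0→1]: (0.00+1.73)/2 × 1 = 0.865
  [1→2]: (1.73+1.80)/2 × 1 = 1.765
  [2→8]: (1.80+0.28)/2 × 6 = 6.24
  [8→9.5]: (0.28+0.17)/2 × 1.5 = 0.3375
  [9.5→10.5]: (0.17+0.12)/2 × 1 = 0.145
  [10.5→12.5]: (0.12+0.06)/2 × 2 = 0.18
  Sum = 9.5325 mg/L·hr

AUC = 9.53 mg/L·hr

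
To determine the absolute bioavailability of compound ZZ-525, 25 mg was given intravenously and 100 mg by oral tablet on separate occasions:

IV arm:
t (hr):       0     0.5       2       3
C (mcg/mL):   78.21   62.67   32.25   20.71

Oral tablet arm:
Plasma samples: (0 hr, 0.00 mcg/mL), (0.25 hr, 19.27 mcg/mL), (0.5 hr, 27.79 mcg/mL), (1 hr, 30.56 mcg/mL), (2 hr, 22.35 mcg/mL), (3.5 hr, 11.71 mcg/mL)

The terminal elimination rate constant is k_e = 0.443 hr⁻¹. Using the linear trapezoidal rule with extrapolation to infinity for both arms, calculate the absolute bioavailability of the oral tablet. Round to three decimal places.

Trapezoidal AUC_0→3 (IV):
  [0→0.5]: (78.21+62.67)/2 × 0.5 = 35.22
  [0.5→2]: (62.67+32.25)/2 × 1.5 = 71.19
  [2→3]: (32.25+20.71)/2 × 1 = 26.48
  Sum = 132.89 mcg/mL·hr
IV tail: 20.71/0.443 = 46.749; AUC_iv,0→∞ = 132.89 + 46.749 = 179.639 mcg/mL·hr
Trapezoidal AUC_0→3.5 (oral tablet):
  [0→0.25]: (0.00+19.27)/2 × 0.25 = 2.40875
  [0.25→0.5]: (19.27+27.79)/2 × 0.25 = 5.8825
  [0.5→1]: (27.79+30.56)/2 × 0.5 = 14.5875
  [1→2]: (30.56+22.35)/2 × 1 = 26.455
  [2→3.5]: (22.35+11.71)/2 × 1.5 = 25.545
  Sum = 74.87875 mcg/mL·hr
oral tablet tail: 11.71/0.443 = 26.433; AUC_ev,0→∞ = 74.87875 + 26.433 = 101.31175 mcg/mL·hr
F = (AUC_ev/D_ev)/(AUC_iv/D_iv) = (101.31175/100)/(179.639/25) = 1.0131175/7.18556 = 0.1410

F = 0.141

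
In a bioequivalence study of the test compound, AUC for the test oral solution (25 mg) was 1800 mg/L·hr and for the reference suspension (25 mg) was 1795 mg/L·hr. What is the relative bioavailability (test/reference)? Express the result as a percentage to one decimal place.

F_rel = (AUC_test/D_test) / (AUC_ref/D_ref)
      = (1800/25) / (1795/25)
      = 72 / 71.8 = 1.0028 = 100.28%

F_rel = 100.3%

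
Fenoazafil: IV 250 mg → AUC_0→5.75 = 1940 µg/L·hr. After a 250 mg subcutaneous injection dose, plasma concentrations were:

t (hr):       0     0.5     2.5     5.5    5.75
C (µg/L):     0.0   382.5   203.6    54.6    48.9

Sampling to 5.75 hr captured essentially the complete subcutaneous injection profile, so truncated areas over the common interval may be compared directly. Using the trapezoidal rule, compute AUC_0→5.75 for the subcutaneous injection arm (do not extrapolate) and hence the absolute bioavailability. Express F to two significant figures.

Trapezoidal AUC_0→5.75 (subcutaneous injection):
  [0→0.5]: (0.0+382.5)/2 × 0.5 = 95.625
  [0.5→2.5]: (382.5+203.6)/2 × 2 = 586.1
  [2.5→5.5]: (203.6+54.6)/2 × 3 = 387.3
  [5.5→5.75]: (54.6+48.9)/2 × 0.25 = 12.9375
  Sum = 1081.9625 µg/L·hr
F = (AUC_ev/D_ev)/(AUC_iv/D_iv) = (1081.9625/250)/(1940/250) = 4.32785/7.76 = 0.5577

F = 0.56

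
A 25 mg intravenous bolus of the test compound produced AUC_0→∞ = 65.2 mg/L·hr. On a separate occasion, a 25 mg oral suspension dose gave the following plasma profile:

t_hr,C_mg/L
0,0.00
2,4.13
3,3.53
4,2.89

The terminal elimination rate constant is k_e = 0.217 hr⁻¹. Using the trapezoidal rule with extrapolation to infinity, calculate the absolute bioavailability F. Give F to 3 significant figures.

Trapezoidal AUC_0→4 (oral suspension):
  [0→2]: (0.00+4.13)/2 × 2 = 4.13
  [2→3]: (4.13+3.53)/2 × 1 = 3.83
  [3→4]: (3.53+2.89)/2 × 1 = 3.21
  Sum = 11.17 mg/L·hr
Tail: C_last/k_e = 2.89/0.217 = 13.318
AUC_0→∞ (oral suspension) = 11.17 + 13.318 = 24.488 mg/L·hr
F = (AUC_ev/D_ev)/(AUC_iv/D_iv) = (24.488/25)/(65.2/25) = 0.97952/2.608 = 0.3756

F = 0.376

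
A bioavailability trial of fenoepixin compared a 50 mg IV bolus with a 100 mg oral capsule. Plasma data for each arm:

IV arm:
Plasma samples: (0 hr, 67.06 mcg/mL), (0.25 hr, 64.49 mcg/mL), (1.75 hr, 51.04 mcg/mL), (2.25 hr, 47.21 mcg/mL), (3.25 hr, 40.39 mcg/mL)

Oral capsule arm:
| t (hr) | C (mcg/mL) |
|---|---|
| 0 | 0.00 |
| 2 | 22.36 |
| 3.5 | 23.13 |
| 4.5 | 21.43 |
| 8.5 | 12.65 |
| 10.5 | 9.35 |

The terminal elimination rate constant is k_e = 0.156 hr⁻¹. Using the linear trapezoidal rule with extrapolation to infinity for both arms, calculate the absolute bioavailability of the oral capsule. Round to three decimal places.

F = 0.266

Trapezoidal AUC_0→3.25 (IV):
  [0→0.25]: (67.06+64.49)/2 × 0.25 = 16.44375
  [0.25→1.75]: (64.49+51.04)/2 × 1.5 = 86.6475
  [1.75→2.25]: (51.04+47.21)/2 × 0.5 = 24.5625
  [2.25→3.25]: (47.21+40.39)/2 × 1 = 43.8
  Sum = 171.45375 mcg/mL·hr
IV tail: 40.39/0.156 = 258.910; AUC_iv,0→∞ = 171.45375 + 258.910 = 430.36375 mcg/mL·hr
Trapezoidal AUC_0→10.5 (oral capsule):
  [0→2]: (0.00+22.36)/2 × 2 = 22.36
  [2→3.5]: (22.36+23.13)/2 × 1.5 = 34.1175
  [3.5→4.5]: (23.13+21.43)/2 × 1 = 22.28
  [4.5→8.5]: (21.43+12.65)/2 × 4 = 68.16
  [8.5→10.5]: (12.65+9.35)/2 × 2 = 22.0
  Sum = 168.9175 mcg/mL·hr
oral capsule tail: 9.35/0.156 = 59.936; AUC_ev,0→∞ = 168.9175 + 59.936 = 228.8535 mcg/mL·hr
F = (AUC_ev/D_ev)/(AUC_iv/D_iv) = (228.8535/100)/(430.36375/50) = 2.288535/8.607275 = 0.2659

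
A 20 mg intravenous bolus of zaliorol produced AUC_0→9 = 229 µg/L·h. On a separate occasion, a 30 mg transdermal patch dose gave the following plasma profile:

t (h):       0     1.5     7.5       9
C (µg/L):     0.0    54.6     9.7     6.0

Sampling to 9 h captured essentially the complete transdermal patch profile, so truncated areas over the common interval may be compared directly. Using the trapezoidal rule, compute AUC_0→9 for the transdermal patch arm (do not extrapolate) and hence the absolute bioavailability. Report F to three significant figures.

F = 0.715

Trapezoidal AUC_0→9 (transdermal patch):
  [0→1.5]: (0.0+54.6)/2 × 1.5 = 40.95
  [1.5→7.5]: (54.6+9.7)/2 × 6 = 192.9
  [7.5→9]: (9.7+6.0)/2 × 1.5 = 11.775
  Sum = 245.625 µg/L·h
F = (AUC_ev/D_ev)/(AUC_iv/D_iv) = (245.625/30)/(229/20) = 8.1875/11.45 = 0.7151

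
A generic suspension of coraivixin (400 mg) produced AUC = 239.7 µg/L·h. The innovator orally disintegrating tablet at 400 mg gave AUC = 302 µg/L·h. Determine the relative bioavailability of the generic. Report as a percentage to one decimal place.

F_rel = 79.4%

F_rel = (AUC_test/D_test) / (AUC_ref/D_ref)
      = (239.7/400) / (302/400)
      = 0.59925 / 0.755 = 0.7937 = 79.37%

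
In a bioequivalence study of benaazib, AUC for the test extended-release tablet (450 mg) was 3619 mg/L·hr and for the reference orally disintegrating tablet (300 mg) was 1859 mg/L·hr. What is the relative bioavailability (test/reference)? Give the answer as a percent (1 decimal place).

F_rel = 129.8%

F_rel = (AUC_test/D_test) / (AUC_ref/D_ref)
      = (3619/450) / (1859/300)
      = 8.04222 / 6.19667 = 1.2978 = 129.78%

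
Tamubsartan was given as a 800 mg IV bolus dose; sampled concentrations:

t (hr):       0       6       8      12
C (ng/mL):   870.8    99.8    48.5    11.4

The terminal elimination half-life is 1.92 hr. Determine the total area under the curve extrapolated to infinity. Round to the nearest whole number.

Trapezoidal AUC_0→12:
  [0→6]: (870.8+99.8)/2 × 6 = 2911.8
  [6→8]: (99.8+48.5)/2 × 2 = 148.3
  [8→12]: (48.5+11.4)/2 × 4 = 119.8
  Sum = 3179.9 ng/mL·hr
k_e = ln2 / t½ = 0.693147 / 1.92 = 0.3610 hr^-1
Extrapolated tail: C_last / k_e = 11.4 / 0.361 = 31.579
AUC_0→∞ = 3179.9 + 31.579 = 3211.479 ng/mL·hr

AUC = 3211 ng/mL·hr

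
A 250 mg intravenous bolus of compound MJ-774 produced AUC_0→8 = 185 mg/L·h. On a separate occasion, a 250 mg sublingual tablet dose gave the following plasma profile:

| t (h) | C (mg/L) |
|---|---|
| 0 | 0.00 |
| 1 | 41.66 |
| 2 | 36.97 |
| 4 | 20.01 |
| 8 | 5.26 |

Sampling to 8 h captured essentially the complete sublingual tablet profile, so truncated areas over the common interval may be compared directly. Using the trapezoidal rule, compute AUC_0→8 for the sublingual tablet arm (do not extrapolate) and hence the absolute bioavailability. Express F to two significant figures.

Trapezoidal AUC_0→8 (sublingual tablet):
  [0→1]: (0.00+41.66)/2 × 1 = 20.83
  [1→2]: (41.66+36.97)/2 × 1 = 39.315
  [2→4]: (36.97+20.01)/2 × 2 = 56.98
  [4→8]: (20.01+5.26)/2 × 4 = 50.54
  Sum = 167.665 mg/L·h
F = (AUC_ev/D_ev)/(AUC_iv/D_iv) = (167.665/250)/(185/250) = 0.67066/0.74 = 0.9063

F = 0.91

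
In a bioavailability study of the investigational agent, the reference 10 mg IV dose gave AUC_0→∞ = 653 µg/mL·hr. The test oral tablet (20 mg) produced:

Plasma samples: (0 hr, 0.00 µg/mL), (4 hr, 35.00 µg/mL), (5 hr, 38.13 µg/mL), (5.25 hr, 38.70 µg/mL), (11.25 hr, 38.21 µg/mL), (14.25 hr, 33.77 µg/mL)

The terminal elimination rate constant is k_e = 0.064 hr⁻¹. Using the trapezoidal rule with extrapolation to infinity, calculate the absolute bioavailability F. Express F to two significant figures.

F = 0.75

Trapezoidal AUC_0→14.25 (oral tablet):
  [0→4]: (0.00+35.00)/2 × 4 = 70.0
  [4→5]: (35.00+38.13)/2 × 1 = 36.565
  [5→5.25]: (38.13+38.70)/2 × 0.25 = 9.60375
  [5.25→11.25]: (38.70+38.21)/2 × 6 = 230.73
  [11.25→14.25]: (38.21+33.77)/2 × 3 = 107.97
  Sum = 454.86875 µg/mL·hr
Tail: C_last/k_e = 33.77/0.064 = 527.656
AUC_0→∞ (oral tablet) = 454.86875 + 527.656 = 982.52475 µg/mL·hr
F = (AUC_ev/D_ev)/(AUC_iv/D_iv) = (982.52475/20)/(653/10) = 49.1262/65.3 = 0.7523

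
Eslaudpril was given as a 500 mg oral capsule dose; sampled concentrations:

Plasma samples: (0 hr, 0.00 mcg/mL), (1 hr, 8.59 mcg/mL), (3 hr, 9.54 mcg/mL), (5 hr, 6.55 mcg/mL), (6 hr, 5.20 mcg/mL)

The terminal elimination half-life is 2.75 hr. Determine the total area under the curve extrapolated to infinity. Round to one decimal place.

Trapezoidal AUC_0→6:
  [0→1]: (0.00+8.59)/2 × 1 = 4.295
  [1→3]: (8.59+9.54)/2 × 2 = 18.13
  [3→5]: (9.54+6.55)/2 × 2 = 16.09
  [5→6]: (6.55+5.20)/2 × 1 = 5.875
  Sum = 44.39 mcg/mL·hr
k_e = ln2 / t½ = 0.693147 / 2.75 = 0.2521 hr^-1
Extrapolated tail: C_last / k_e = 5.20 / 0.2521 = 20.627
AUC_0→∞ = 44.39 + 20.627 = 65.017 mcg/mL·hr

AUC = 65.0 mcg/mL·hr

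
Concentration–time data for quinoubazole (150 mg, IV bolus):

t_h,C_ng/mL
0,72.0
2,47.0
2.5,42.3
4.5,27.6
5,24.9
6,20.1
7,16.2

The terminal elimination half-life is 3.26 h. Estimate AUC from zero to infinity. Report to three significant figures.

AUC = 341 ng/mL·h

Trapezoidal AUC_0→7:
  [0→2]: (72.0+47.0)/2 × 2 = 119.0
  [2→2.5]: (47.0+42.3)/2 × 0.5 = 22.325
  [2.5→4.5]: (42.3+27.6)/2 × 2 = 69.9
  [4.5→5]: (27.6+24.9)/2 × 0.5 = 13.125
  [5→6]: (24.9+20.1)/2 × 1 = 22.5
  [6→7]: (20.1+16.2)/2 × 1 = 18.15
  Sum = 265.0 ng/mL·h
k_e = ln2 / t½ = 0.693147 / 3.26 = 0.2126 h^-1
Extrapolated tail: C_last / k_e = 16.2 / 0.2126 = 76.199
AUC_0→∞ = 265.0 + 76.199 = 341.199 ng/mL·h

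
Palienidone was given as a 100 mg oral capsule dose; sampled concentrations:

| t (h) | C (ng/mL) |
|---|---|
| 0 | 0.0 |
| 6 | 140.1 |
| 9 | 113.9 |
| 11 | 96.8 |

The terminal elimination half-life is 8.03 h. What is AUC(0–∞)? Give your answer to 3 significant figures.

AUC = 2130 ng/mL·h

Trapezoidal AUC_0→11:
  [0→6]: (0.0+140.1)/2 × 6 = 420.3
  [6→9]: (140.1+113.9)/2 × 3 = 381.0
  [9→11]: (113.9+96.8)/2 × 2 = 210.7
  Sum = 1012.0 ng/mL·h
k_e = ln2 / t½ = 0.693147 / 8.03 = 0.0863 h^-1
Extrapolated tail: C_last / k_e = 96.8 / 0.0863 = 1121.669
AUC_0→∞ = 1012.0 + 1121.669 = 2133.669 ng/mL·h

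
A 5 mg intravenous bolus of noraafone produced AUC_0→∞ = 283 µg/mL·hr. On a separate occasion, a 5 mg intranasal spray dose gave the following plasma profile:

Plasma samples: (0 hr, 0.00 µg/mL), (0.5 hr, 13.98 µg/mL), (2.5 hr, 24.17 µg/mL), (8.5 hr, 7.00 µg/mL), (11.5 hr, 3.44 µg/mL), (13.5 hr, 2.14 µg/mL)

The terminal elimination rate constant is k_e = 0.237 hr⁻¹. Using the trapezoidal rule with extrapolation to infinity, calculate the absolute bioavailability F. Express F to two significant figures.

Trapezoidal AUC_0→13.5 (intranasal spray):
  [0→0.5]: (0.00+13.98)/2 × 0.5 = 3.495
  [0.5→2.5]: (13.98+24.17)/2 × 2 = 38.15
  [2.5→8.5]: (24.17+7.00)/2 × 6 = 93.51
  [8.5→11.5]: (7.00+3.44)/2 × 3 = 15.66
  [11.5→13.5]: (3.44+2.14)/2 × 2 = 5.58
  Sum = 156.395 µg/mL·hr
Tail: C_last/k_e = 2.14/0.237 = 9.030
AUC_0→∞ (intranasal spray) = 156.395 + 9.030 = 165.425 µg/mL·hr
F = (AUC_ev/D_ev)/(AUC_iv/D_iv) = (165.425/5)/(283/5) = 33.085/56.6 = 0.5845

F = 0.58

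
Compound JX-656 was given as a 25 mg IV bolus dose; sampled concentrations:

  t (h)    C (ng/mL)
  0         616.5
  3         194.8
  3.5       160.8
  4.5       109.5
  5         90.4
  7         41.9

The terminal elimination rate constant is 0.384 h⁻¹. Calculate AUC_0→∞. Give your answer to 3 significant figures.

Trapezoidal AUC_0→7:
  [0→3]: (616.5+194.8)/2 × 3 = 1216.95
  [3→3.5]: (194.8+160.8)/2 × 0.5 = 88.9
  [3.5→4.5]: (160.8+109.5)/2 × 1 = 135.15
  [4.5→5]: (109.5+90.4)/2 × 0.5 = 49.975
  [5→7]: (90.4+41.9)/2 × 2 = 132.3
  Sum = 1623.275 ng/mL·h
Extrapolated tail: C_last / k_e = 41.9 / 0.384 = 109.115
AUC_0→∞ = 1623.275 + 109.115 = 1732.39 ng/mL·h

AUC = 1730 ng/mL·h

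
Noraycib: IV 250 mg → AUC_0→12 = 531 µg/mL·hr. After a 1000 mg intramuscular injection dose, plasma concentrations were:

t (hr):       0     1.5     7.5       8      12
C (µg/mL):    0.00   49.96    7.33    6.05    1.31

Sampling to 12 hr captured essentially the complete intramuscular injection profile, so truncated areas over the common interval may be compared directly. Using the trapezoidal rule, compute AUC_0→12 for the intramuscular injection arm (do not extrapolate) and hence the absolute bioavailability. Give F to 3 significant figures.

F = 0.107

Trapezoidal AUC_0→12 (intramuscular injection):
  [0→1.5]: (0.00+49.96)/2 × 1.5 = 37.47
  [1.5→7.5]: (49.96+7.33)/2 × 6 = 171.87
  [7.5→8]: (7.33+6.05)/2 × 0.5 = 3.345
  [8→12]: (6.05+1.31)/2 × 4 = 14.72
  Sum = 227.405 µg/mL·hr
F = (AUC_ev/D_ev)/(AUC_iv/D_iv) = (227.405/1000)/(531/250) = 0.227405/2.124 = 0.1071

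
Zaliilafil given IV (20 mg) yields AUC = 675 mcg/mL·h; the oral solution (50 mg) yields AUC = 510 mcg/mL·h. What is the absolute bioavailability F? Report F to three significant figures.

F = (AUC_ev / D_ev) / (AUC_iv / D_iv)
  = (510/50) / (675/20)
  = 10.2 / 33.75 = 0.3022

F = 0.302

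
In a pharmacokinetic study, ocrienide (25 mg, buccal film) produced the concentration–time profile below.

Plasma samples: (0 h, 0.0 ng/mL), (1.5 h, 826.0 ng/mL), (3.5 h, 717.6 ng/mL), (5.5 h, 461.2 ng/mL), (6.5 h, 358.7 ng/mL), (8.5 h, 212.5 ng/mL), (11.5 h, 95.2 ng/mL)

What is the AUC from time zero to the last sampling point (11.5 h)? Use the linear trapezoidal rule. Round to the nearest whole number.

AUC = 4785 ng/mL·h

Trapezoidal AUC_0→11.5:
  [0→1.5]: (0.0+826.0)/2 × 1.5 = 619.5
  [1.5→3.5]: (826.0+717.6)/2 × 2 = 1543.6
  [3.5→5.5]: (717.6+461.2)/2 × 2 = 1178.8
  [5.5→6.5]: (461.2+358.7)/2 × 1 = 409.95
  [6.5→8.5]: (358.7+212.5)/2 × 2 = 571.2
  [8.5→11.5]: (212.5+95.2)/2 × 3 = 461.55
  Sum = 4784.6 ng/mL·h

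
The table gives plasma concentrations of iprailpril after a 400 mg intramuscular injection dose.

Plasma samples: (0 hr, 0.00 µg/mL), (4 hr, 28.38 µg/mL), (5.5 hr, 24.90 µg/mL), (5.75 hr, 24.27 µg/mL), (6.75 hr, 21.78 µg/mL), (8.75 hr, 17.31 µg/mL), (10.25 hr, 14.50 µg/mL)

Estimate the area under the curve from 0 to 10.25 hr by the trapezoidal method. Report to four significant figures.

AUC = 188.8 µg/mL·hr

Trapezoidal AUC_0→10.25:
  [0→4]: (0.00+28.38)/2 × 4 = 56.76
  [4→5.5]: (28.38+24.90)/2 × 1.5 = 39.96
  [5.5→5.75]: (24.90+24.27)/2 × 0.25 = 6.14625
  [5.75→6.75]: (24.27+21.78)/2 × 1 = 23.025
  [6.75→8.75]: (21.78+17.31)/2 × 2 = 39.09
  [8.75→10.25]: (17.31+14.50)/2 × 1.5 = 23.8575
  Sum = 188.83875 µg/mL·hr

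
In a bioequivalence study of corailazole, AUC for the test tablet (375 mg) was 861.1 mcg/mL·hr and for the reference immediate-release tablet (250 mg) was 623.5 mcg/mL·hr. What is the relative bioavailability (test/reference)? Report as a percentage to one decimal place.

F_rel = 92.1%

F_rel = (AUC_test/D_test) / (AUC_ref/D_ref)
      = (861.1/375) / (623.5/250)
      = 2.29627 / 2.494 = 0.9207 = 92.07%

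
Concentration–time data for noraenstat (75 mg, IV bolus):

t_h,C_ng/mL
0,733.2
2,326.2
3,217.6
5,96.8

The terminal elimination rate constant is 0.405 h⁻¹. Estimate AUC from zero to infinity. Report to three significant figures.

Trapezoidal AUC_0→5:
  [0→2]: (733.2+326.2)/2 × 2 = 1059.4
  [2→3]: (326.2+217.6)/2 × 1 = 271.9
  [3→5]: (217.6+96.8)/2 × 2 = 314.4
  Sum = 1645.7 ng/mL·h
Extrapolated tail: C_last / k_e = 96.8 / 0.405 = 239.012
AUC_0→∞ = 1645.7 + 239.012 = 1884.712 ng/mL·h

AUC = 1880 ng/mL·h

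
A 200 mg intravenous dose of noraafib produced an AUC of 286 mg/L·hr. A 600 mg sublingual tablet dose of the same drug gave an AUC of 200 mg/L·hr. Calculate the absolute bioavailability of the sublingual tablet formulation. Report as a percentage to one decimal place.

F = (AUC_ev / D_ev) / (AUC_iv / D_iv)
  = (200/600) / (286/200)
  = 0.333333 / 1.43 = 0.2331
  = 23.31%

F = 23.3%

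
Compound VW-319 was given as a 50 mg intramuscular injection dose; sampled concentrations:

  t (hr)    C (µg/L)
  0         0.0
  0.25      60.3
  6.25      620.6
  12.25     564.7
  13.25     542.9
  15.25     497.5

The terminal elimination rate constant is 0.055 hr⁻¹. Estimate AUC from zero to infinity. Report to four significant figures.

Trapezoidal AUC_0→15.25:
  [0→0.25]: (0.0+60.3)/2 × 0.25 = 7.5375
  [0.25→6.25]: (60.3+620.6)/2 × 6 = 2042.7
  [6.25→12.25]: (620.6+564.7)/2 × 6 = 3555.9
  [12.25→13.25]: (564.7+542.9)/2 × 1 = 553.8
  [13.25→15.25]: (542.9+497.5)/2 × 2 = 1040.4
  Sum = 7200.3375 µg/L·hr
Extrapolated tail: C_last / k_e = 497.5 / 0.055 = 9045.455
AUC_0→∞ = 7200.3375 + 9045.455 = 16245.7925 µg/L·hr

AUC = 16250 µg/L·hr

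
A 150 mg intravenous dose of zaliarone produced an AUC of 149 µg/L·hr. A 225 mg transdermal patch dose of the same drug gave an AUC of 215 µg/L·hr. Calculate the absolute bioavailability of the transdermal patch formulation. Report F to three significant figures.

F = (AUC_ev / D_ev) / (AUC_iv / D_iv)
  = (215/225) / (149/150)
  = 0.955556 / 0.993333 = 0.9620

F = 0.962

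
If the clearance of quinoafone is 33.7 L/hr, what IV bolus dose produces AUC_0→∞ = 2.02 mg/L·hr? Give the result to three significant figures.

Dose = 68.1 mg

Dose_iv = CL × AUC_0→∞
     = 33.7 × 2.02 = 68.074 mg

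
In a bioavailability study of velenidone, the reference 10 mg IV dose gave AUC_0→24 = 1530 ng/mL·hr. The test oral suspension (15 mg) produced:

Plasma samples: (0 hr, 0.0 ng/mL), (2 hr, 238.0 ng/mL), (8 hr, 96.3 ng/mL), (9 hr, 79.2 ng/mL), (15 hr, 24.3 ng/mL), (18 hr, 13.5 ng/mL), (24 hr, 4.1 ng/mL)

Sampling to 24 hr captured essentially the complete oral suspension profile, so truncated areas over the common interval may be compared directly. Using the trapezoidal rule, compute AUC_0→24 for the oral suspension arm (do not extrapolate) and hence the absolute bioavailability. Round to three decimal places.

F = 0.762

Trapezoidal AUC_0→24 (oral suspension):
  [0→2]: (0.0+238.0)/2 × 2 = 238.0
  [2→8]: (238.0+96.3)/2 × 6 = 1002.9
  [8→9]: (96.3+79.2)/2 × 1 = 87.75
  [9→15]: (79.2+24.3)/2 × 6 = 310.5
  [15→18]: (24.3+13.5)/2 × 3 = 56.7
  [18→24]: (13.5+4.1)/2 × 6 = 52.8
  Sum = 1748.65 ng/mL·hr
F = (AUC_ev/D_ev)/(AUC_iv/D_iv) = (1748.65/15)/(1530/10) = 116.577/153 = 0.7619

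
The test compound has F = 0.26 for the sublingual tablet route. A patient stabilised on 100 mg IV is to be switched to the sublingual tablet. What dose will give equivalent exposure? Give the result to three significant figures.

D_sublingual = 385 mg

For equal systemic exposure: F × D_ev = D_iv
D_ev = D_iv / F = 100 / 0.26 = 384.615 mg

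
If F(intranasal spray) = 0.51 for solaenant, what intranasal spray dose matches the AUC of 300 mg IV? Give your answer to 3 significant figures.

D_intranasal = 588 mg

For equal systemic exposure: F × D_ev = D_iv
D_ev = D_iv / F = 300 / 0.51 = 588.235 mg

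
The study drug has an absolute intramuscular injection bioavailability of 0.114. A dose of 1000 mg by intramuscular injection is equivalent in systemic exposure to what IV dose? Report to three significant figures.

D_iv = 114 mg

Systemic exposure from an extravascular dose = F × D_ev, so the equivalent IV dose is F × D_ev.
D_iv = F × D_ev = 0.114 × 1000 = 114 mg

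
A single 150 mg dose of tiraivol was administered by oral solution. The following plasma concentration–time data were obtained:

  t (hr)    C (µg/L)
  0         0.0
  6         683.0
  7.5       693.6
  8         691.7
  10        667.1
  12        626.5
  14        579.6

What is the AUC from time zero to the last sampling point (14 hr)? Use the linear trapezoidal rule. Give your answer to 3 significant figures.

AUC = 7290 µg/L·hr

Trapezoidal AUC_0→14:
  [0→6]: (0.0+683.0)/2 × 6 = 2049.0
  [6→7.5]: (683.0+693.6)/2 × 1.5 = 1032.45
  [7.5→8]: (693.6+691.7)/2 × 0.5 = 346.325
  [8→10]: (691.7+667.1)/2 × 2 = 1358.8
  [10→12]: (667.1+626.5)/2 × 2 = 1293.6
  [12→14]: (626.5+579.6)/2 × 2 = 1206.1
  Sum = 7286.275 µg/L·hr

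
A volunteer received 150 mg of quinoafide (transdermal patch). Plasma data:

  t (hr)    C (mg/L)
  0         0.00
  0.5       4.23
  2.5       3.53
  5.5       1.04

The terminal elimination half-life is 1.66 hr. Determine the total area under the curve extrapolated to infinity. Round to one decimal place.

AUC = 18.2 mg/L·hr

Trapezoidal AUC_0→5.5:
  [0→0.5]: (0.00+4.23)/2 × 0.5 = 1.0575
  [0.5→2.5]: (4.23+3.53)/2 × 2 = 7.76
  [2.5→5.5]: (3.53+1.04)/2 × 3 = 6.855
  Sum = 15.6725 mg/L·hr
k_e = ln2 / t½ = 0.693147 / 1.66 = 0.4176 hr^-1
Extrapolated tail: C_last / k_e = 1.04 / 0.4176 = 2.490
AUC_0→∞ = 15.6725 + 2.490 = 18.1625 mg/L·hr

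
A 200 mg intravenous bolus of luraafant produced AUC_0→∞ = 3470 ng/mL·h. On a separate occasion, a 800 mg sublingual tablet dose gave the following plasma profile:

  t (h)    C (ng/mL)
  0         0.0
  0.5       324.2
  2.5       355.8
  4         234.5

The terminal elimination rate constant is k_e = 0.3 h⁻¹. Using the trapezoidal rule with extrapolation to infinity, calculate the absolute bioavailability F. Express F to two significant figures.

Trapezoidal AUC_0→4 (sublingual tablet):
  [0→0.5]: (0.0+324.2)/2 × 0.5 = 81.05
  [0.5→2.5]: (324.2+355.8)/2 × 2 = 680.0
  [2.5→4]: (355.8+234.5)/2 × 1.5 = 442.725
  Sum = 1203.775 ng/mL·h
Tail: C_last/k_e = 234.5/0.3 = 781.667
AUC_0→∞ (sublingual tablet) = 1203.775 + 781.667 = 1985.442 ng/mL·h
F = (AUC_ev/D_ev)/(AUC_iv/D_iv) = (1985.442/800)/(3470/200) = 2.4818025/17.35 = 0.1430

F = 0.14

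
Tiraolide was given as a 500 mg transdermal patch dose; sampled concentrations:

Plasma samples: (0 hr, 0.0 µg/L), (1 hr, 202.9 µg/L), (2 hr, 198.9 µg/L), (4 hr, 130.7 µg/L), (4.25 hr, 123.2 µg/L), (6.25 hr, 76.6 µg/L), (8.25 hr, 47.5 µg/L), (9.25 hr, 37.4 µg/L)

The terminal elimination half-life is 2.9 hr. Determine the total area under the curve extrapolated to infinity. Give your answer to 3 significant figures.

AUC = 1190 µg/L·hr

Trapezoidal AUC_0→9.25:
  [0→1]: (0.0+202.9)/2 × 1 = 101.45
  [1→2]: (202.9+198.9)/2 × 1 = 200.9
  [2→4]: (198.9+130.7)/2 × 2 = 329.6
  [4→4.25]: (130.7+123.2)/2 × 0.25 = 31.7375
  [4.25→6.25]: (123.2+76.6)/2 × 2 = 199.8
  [6.25→8.25]: (76.6+47.5)/2 × 2 = 124.1
  [8.25→9.25]: (47.5+37.4)/2 × 1 = 42.45
  Sum = 1030.0375 µg/L·hr
k_e = ln2 / t½ = 0.693147 / 2.9 = 0.2390 hr^-1
Extrapolated tail: C_last / k_e = 37.4 / 0.239 = 156.485
AUC_0→∞ = 1030.0375 + 156.485 = 1186.5225 µg/L·hr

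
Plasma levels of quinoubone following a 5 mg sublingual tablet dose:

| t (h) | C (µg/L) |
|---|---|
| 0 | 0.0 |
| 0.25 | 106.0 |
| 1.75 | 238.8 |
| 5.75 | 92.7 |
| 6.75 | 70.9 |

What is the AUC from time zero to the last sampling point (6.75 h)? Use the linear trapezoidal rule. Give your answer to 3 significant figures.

Trapezoidal AUC_0→6.75:
  [0→0.25]: (0.0+106.0)/2 × 0.25 = 13.25
  [0.25→1.75]: (106.0+238.8)/2 × 1.5 = 258.6
  [1.75→5.75]: (238.8+92.7)/2 × 4 = 663.0
  [5.75→6.75]: (92.7+70.9)/2 × 1 = 81.8
  Sum = 1016.65 µg/L·h

AUC = 1020 µg/L·h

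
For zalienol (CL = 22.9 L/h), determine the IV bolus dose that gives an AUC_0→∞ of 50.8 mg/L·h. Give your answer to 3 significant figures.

Dose = 1160 mg

Dose_iv = CL × AUC_0→∞
     = 22.9 × 50.8 = 1163.32 mg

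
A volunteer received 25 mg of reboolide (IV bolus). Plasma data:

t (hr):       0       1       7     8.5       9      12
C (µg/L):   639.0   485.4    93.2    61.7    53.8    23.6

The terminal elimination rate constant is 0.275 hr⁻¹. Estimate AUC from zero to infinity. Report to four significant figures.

AUC = 2645 µg/L·hr

Trapezoidal AUC_0→12:
  [0→1]: (639.0+485.4)/2 × 1 = 562.2
  [1→7]: (485.4+93.2)/2 × 6 = 1735.8
  [7→8.5]: (93.2+61.7)/2 × 1.5 = 116.175
  [8.5→9]: (61.7+53.8)/2 × 0.5 = 28.875
  [9→12]: (53.8+23.6)/2 × 3 = 116.1
  Sum = 2559.15 µg/L·hr
Extrapolated tail: C_last / k_e = 23.6 / 0.275 = 85.818
AUC_0→∞ = 2559.15 + 85.818 = 2644.968 µg/L·hr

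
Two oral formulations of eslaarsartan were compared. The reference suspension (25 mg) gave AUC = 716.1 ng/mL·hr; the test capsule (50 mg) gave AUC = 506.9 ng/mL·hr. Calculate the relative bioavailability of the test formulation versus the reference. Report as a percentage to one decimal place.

F_rel = (AUC_test/D_test) / (AUC_ref/D_ref)
      = (506.9/50) / (716.1/25)
      = 10.138 / 28.644 = 0.3539 = 35.39%

F_rel = 35.4%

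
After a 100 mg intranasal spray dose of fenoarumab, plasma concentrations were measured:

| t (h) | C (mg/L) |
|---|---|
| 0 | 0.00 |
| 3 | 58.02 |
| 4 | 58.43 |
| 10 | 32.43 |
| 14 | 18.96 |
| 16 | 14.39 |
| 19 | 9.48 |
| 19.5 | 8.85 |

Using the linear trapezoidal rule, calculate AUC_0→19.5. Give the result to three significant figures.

AUC = 594 mg/L·h

Trapezoidal AUC_0→19.5:
  [0→3]: (0.00+58.02)/2 × 3 = 87.03
  [3→4]: (58.02+58.43)/2 × 1 = 58.225
  [4→10]: (58.43+32.43)/2 × 6 = 272.58
  [10→14]: (32.43+18.96)/2 × 4 = 102.78
  [14→16]: (18.96+14.39)/2 × 2 = 33.35
  [16→19]: (14.39+9.48)/2 × 3 = 35.805
  [19→19.5]: (9.48+8.85)/2 × 0.5 = 4.5825
  Sum = 594.3525 mg/L·h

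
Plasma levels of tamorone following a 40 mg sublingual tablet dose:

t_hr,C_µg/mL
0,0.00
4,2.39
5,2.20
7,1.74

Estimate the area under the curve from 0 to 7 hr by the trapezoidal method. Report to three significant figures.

AUC = 11.0 µg/mL·hr

Trapezoidal AUC_0→7:
  [0→4]: (0.00+2.39)/2 × 4 = 4.78
  [4→5]: (2.39+2.20)/2 × 1 = 2.295
  [5→7]: (2.20+1.74)/2 × 2 = 3.94
  Sum = 11.015 µg/mL·hr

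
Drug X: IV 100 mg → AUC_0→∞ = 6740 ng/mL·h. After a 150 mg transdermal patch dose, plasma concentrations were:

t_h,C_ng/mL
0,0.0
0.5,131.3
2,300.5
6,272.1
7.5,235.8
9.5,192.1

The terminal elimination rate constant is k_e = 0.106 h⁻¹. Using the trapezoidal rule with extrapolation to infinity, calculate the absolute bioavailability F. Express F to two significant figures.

Trapezoidal AUC_0→9.5 (transdermal patch):
  [0→0.5]: (0.0+131.3)/2 × 0.5 = 32.825
  [0.5→2]: (131.3+300.5)/2 × 1.5 = 323.85
  [2→6]: (300.5+272.1)/2 × 4 = 1145.2
  [6→7.5]: (272.1+235.8)/2 × 1.5 = 380.925
  [7.5→9.5]: (235.8+192.1)/2 × 2 = 427.9
  Sum = 2310.7 ng/mL·h
Tail: C_last/k_e = 192.1/0.106 = 1812.264
AUC_0→∞ (transdermal patch) = 2310.7 + 1812.264 = 4122.964 ng/mL·h
F = (AUC_ev/D_ev)/(AUC_iv/D_iv) = (4122.964/150)/(6740/100) = 27.4864/67.4 = 0.4078

F = 0.41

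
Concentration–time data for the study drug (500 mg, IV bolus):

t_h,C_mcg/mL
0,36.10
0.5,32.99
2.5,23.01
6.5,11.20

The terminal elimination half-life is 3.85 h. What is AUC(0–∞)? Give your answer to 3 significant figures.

AUC = 204 mcg/mL·h

Trapezoidal AUC_0→6.5:
  [0→0.5]: (36.10+32.99)/2 × 0.5 = 17.2725
  [0.5→2.5]: (32.99+23.01)/2 × 2 = 56.0
  [2.5→6.5]: (23.01+11.20)/2 × 4 = 68.42
  Sum = 141.6925 mcg/mL·h
k_e = ln2 / t½ = 0.693147 / 3.85 = 0.1800 h^-1
Extrapolated tail: C_last / k_e = 11.20 / 0.18 = 62.222
AUC_0→∞ = 141.6925 + 62.222 = 203.9145 mcg/mL·h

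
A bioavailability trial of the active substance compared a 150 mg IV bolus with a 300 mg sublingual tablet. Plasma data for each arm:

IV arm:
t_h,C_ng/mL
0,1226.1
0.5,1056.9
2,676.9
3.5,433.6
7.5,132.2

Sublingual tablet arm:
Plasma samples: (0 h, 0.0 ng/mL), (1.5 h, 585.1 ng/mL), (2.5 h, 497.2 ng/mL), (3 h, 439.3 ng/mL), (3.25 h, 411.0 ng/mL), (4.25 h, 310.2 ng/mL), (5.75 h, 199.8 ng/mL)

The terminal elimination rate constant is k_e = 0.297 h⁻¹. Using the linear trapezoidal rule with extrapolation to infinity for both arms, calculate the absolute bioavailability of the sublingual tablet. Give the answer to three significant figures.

Trapezoidal AUC_0→7.5 (IV):
  [0→0.5]: (1226.1+1056.9)/2 × 0.5 = 570.75
  [0.5→2]: (1056.9+676.9)/2 × 1.5 = 1300.35
  [2→3.5]: (676.9+433.6)/2 × 1.5 = 832.875
  [3.5→7.5]: (433.6+132.2)/2 × 4 = 1131.6
  Sum = 3835.575 ng/mL·h
IV tail: 132.2/0.297 = 445.118; AUC_iv,0→∞ = 3835.575 + 445.118 = 4280.693 ng/mL·h
Trapezoidal AUC_0→5.75 (sublingual tablet):
  [0→1.5]: (0.0+585.1)/2 × 1.5 = 438.825
  [1.5→2.5]: (585.1+497.2)/2 × 1 = 541.15
  [2.5→3]: (497.2+439.3)/2 × 0.5 = 234.125
  [3→3.25]: (439.3+411.0)/2 × 0.25 = 106.2875
  [3.25→4.25]: (411.0+310.2)/2 × 1 = 360.6
  [4.25→5.75]: (310.2+199.8)/2 × 1.5 = 382.5
  Sum = 2063.4875 ng/mL·h
sublingual tablet tail: 199.8/0.297 = 672.727; AUC_ev,0→∞ = 2063.4875 + 672.727 = 2736.2145 ng/mL·h
F = (AUC_ev/D_ev)/(AUC_iv/D_iv) = (2736.2145/300)/(4280.693/150) = 9.120715/28.538 = 0.3196

F = 0.320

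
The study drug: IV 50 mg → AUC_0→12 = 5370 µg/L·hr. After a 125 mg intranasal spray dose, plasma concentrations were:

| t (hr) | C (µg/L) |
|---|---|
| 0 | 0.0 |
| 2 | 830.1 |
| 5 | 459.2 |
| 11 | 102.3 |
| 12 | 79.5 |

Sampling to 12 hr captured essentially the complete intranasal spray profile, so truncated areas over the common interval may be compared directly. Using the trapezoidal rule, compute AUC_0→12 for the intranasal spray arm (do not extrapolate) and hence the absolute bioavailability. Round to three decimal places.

Trapezoidal AUC_0→12 (intranasal spray):
  [0→2]: (0.0+830.1)/2 × 2 = 830.1
  [2→5]: (830.1+459.2)/2 × 3 = 1933.95
  [5→11]: (459.2+102.3)/2 × 6 = 1684.5
  [11→12]: (102.3+79.5)/2 × 1 = 90.9
  Sum = 4539.45 µg/L·hr
F = (AUC_ev/D_ev)/(AUC_iv/D_iv) = (4539.45/125)/(5370/50) = 36.3156/107.4 = 0.3381

F = 0.338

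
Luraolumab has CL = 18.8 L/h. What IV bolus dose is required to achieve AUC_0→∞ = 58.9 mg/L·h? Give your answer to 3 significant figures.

Dose_iv = CL × AUC_0→∞
     = 18.8 × 58.9 = 1107.32 mg

Dose = 1110 mg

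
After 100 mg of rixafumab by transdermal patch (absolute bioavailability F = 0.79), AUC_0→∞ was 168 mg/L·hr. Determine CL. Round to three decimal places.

CL = 0.470 L/hr

CL = F × Dose / AUC_0→∞
   = 0.79 × 100 / 168 = 0.470238 L/hr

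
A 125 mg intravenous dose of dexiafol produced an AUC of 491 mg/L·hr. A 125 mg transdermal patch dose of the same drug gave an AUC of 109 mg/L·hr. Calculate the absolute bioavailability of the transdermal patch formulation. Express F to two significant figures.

F = (AUC_ev / D_ev) / (AUC_iv / D_iv)
  = (109/125) / (491/125)
  = 0.872 / 3.928 = 0.2220

F = 0.22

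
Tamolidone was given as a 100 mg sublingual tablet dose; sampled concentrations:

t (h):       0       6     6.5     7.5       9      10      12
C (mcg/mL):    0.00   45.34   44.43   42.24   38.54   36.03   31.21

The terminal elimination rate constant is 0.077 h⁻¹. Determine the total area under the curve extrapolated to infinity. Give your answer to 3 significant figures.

AUC = 772 mcg/mL·h

Trapezoidal AUC_0→12:
  [0→6]: (0.00+45.34)/2 × 6 = 136.02
  [6→6.5]: (45.34+44.43)/2 × 0.5 = 22.4425
  [6.5→7.5]: (44.43+42.24)/2 × 1 = 43.335
  [7.5→9]: (42.24+38.54)/2 × 1.5 = 60.585
  [9→10]: (38.54+36.03)/2 × 1 = 37.285
  [10→12]: (36.03+31.21)/2 × 2 = 67.24
  Sum = 366.9075 mcg/mL·h
Extrapolated tail: C_last / k_e = 31.21 / 0.077 = 405.325
AUC_0→∞ = 366.9075 + 405.325 = 772.2325 mcg/mL·h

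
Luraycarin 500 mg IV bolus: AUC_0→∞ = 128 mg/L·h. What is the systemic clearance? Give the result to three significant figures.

CL = Dose_iv / AUC_0→∞
   = 500 / 128 = 3.90625 L/h

CL = 3.91 L/h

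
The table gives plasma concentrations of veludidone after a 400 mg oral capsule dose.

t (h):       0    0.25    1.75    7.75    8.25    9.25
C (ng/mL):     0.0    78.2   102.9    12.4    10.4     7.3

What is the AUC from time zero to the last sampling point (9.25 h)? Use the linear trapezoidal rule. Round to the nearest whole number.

AUC = 506 ng/mL·h

Trapezoidal AUC_0→9.25:
  [0→0.25]: (0.0+78.2)/2 × 0.25 = 9.775
  [0.25→1.75]: (78.2+102.9)/2 × 1.5 = 135.825
  [1.75→7.75]: (102.9+12.4)/2 × 6 = 345.9
  [7.75→8.25]: (12.4+10.4)/2 × 0.5 = 5.7
  [8.25→9.25]: (10.4+7.3)/2 × 1 = 8.85
  Sum = 506.05 ng/mL·h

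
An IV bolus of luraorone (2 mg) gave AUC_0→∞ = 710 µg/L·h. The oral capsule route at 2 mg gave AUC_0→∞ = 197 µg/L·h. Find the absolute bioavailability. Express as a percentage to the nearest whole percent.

F = (AUC_ev / D_ev) / (AUC_iv / D_iv)
  = (197/2) / (710/2)
  = 98.5 / 355 = 0.2775
  = 27.75%

F = 28%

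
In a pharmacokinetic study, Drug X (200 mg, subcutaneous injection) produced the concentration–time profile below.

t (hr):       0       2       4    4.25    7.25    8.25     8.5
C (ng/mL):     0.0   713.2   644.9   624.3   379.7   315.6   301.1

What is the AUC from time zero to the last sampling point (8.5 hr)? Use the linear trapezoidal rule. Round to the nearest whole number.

AUC = 4161 ng/mL·hr

Trapezoidal AUC_0→8.5:
  [0→2]: (0.0+713.2)/2 × 2 = 713.2
  [2→4]: (713.2+644.9)/2 × 2 = 1358.1
  [4→4.25]: (644.9+624.3)/2 × 0.25 = 158.65
  [4.25→7.25]: (624.3+379.7)/2 × 3 = 1506.0
  [7.25→8.25]: (379.7+315.6)/2 × 1 = 347.65
  [8.25→8.5]: (315.6+301.1)/2 × 0.25 = 77.0875
  Sum = 4160.6875 ng/mL·hr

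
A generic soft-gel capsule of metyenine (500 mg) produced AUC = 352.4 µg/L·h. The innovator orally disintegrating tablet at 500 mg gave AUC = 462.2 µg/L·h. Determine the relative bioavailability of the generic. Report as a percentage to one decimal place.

F_rel = (AUC_test/D_test) / (AUC_ref/D_ref)
      = (352.4/500) / (462.2/500)
      = 0.7048 / 0.9244 = 0.7624 = 76.24%

F_rel = 76.2%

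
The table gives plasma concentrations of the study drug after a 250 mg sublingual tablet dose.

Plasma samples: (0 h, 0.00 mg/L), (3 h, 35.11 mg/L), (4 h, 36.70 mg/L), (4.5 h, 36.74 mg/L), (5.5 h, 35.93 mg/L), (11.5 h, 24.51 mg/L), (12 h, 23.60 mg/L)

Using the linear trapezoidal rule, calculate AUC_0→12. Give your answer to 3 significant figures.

AUC = 337 mg/L·h

Trapezoidal AUC_0→12:
  [0→3]: (0.00+35.11)/2 × 3 = 52.665
  [3→4]: (35.11+36.70)/2 × 1 = 35.905
  [4→4.5]: (36.70+36.74)/2 × 0.5 = 18.36
  [4.5→5.5]: (36.74+35.93)/2 × 1 = 36.335
  [5.5→11.5]: (35.93+24.51)/2 × 6 = 181.32
  [11.5→12]: (24.51+23.60)/2 × 0.5 = 12.0275
  Sum = 336.6125 mg/L·h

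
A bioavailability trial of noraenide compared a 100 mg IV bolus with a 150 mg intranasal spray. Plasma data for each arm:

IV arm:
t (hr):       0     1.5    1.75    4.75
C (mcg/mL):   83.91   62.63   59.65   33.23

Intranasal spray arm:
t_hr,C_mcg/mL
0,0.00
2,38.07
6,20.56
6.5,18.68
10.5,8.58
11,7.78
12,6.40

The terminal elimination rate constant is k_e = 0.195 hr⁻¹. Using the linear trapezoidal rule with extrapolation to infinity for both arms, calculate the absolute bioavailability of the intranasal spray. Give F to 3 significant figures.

Trapezoidal AUC_0→4.75 (IV):
  [0→1.5]: (83.91+62.63)/2 × 1.5 = 109.905
  [1.5→1.75]: (62.63+59.65)/2 × 0.25 = 15.285
  [1.75→4.75]: (59.65+33.23)/2 × 3 = 139.32
  Sum = 264.51 mcg/mL·hr
IV tail: 33.23/0.195 = 170.410; AUC_iv,0→∞ = 264.51 + 170.410 = 434.92 mcg/mL·hr
Trapezoidal AUC_0→12 (intranasal spray):
  [0→2]: (0.00+38.07)/2 × 2 = 38.07
  [2→6]: (38.07+20.56)/2 × 4 = 117.26
  [6→6.5]: (20.56+18.68)/2 × 0.5 = 9.81
  [6.5→10.5]: (18.68+8.58)/2 × 4 = 54.52
  [10.5→11]: (8.58+7.78)/2 × 0.5 = 4.09
  [11→12]: (7.78+6.40)/2 × 1 = 7.09
  Sum = 230.84 mcg/mL·hr
intranasal spray tail: 6.40/0.195 = 32.821; AUC_ev,0→∞ = 230.84 + 32.821 = 263.661 mcg/mL·hr
F = (AUC_ev/D_ev)/(AUC_iv/D_iv) = (263.661/150)/(434.92/100) = 1.75774/4.3492 = 0.4042

F = 0.404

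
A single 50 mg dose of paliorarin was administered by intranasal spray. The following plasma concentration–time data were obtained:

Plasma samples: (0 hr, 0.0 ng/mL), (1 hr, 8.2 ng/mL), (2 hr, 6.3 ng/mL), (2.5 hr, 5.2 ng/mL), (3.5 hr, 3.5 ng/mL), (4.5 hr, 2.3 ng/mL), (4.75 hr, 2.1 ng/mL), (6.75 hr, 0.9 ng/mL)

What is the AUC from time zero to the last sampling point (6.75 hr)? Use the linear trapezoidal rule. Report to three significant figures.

AUC = 25.0 ng/mL·hr

Trapezoidal AUC_0→6.75:
  [0→1]: (0.0+8.2)/2 × 1 = 4.1
  [1→2]: (8.2+6.3)/2 × 1 = 7.25
  [2→2.5]: (6.3+5.2)/2 × 0.5 = 2.875
  [2.5→3.5]: (5.2+3.5)/2 × 1 = 4.35
  [3.5→4.5]: (3.5+2.3)/2 × 1 = 2.9
  [4.5→4.75]: (2.3+2.1)/2 × 0.25 = 0.55
  [4.75→6.75]: (2.1+0.9)/2 × 2 = 3.0
  Sum = 25.025 ng/mL·hr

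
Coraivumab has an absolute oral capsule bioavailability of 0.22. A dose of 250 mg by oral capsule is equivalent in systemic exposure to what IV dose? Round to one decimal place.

D_iv = 55.0 mg

Systemic exposure from an extravascular dose = F × D_ev, so the equivalent IV dose is F × D_ev.
D_iv = F × D_ev = 0.22 × 250 = 55 mg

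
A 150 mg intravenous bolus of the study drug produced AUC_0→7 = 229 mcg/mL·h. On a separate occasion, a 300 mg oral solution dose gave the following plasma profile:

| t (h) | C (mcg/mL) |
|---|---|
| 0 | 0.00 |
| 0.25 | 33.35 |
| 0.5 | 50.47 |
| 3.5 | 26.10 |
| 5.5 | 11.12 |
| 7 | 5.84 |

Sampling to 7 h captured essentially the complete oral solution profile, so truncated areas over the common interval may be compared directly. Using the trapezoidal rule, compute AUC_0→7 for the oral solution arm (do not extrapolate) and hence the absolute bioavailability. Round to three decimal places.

F = 0.392

Trapezoidal AUC_0→7 (oral solution):
  [0→0.25]: (0.00+33.35)/2 × 0.25 = 4.16875
  [0.25→0.5]: (33.35+50.47)/2 × 0.25 = 10.4775
  [0.5→3.5]: (50.47+26.10)/2 × 3 = 114.855
  [3.5→5.5]: (26.10+11.12)/2 × 2 = 37.22
  [5.5→7]: (11.12+5.84)/2 × 1.5 = 12.72
  Sum = 179.44125 mcg/mL·h
F = (AUC_ev/D_ev)/(AUC_iv/D_iv) = (179.44125/300)/(229/150) = 0.5981375/1.52667 = 0.3918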